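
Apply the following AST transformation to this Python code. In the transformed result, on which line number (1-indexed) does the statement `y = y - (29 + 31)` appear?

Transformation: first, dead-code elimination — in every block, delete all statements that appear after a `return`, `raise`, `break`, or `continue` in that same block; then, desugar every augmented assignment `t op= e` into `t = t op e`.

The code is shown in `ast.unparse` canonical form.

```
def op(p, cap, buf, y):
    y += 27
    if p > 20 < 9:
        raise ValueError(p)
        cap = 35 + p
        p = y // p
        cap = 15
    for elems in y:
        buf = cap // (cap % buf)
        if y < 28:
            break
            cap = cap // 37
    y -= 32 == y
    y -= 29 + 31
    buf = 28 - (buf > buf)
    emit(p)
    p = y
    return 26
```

10

Transformed code:
def op(p, cap, buf, y):
    y = y + 27
    if p > 20 < 9:
        raise ValueError(p)
    for elems in y:
        buf = cap // (cap % buf)
        if y < 28:
            break
    y = y - (32 == y)
    y = y - (29 + 31)
    buf = 28 - (buf > buf)
    emit(p)
    p = y
    return 26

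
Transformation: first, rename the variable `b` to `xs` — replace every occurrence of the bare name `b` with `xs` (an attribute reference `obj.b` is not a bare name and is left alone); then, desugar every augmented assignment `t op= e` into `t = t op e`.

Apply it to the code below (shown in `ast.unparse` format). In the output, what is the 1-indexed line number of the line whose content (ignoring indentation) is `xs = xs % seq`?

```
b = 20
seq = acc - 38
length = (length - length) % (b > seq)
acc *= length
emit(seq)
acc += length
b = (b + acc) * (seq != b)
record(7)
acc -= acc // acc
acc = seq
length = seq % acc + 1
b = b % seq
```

12

Transformed code:
xs = 20
seq = acc - 38
length = (length - length) % (xs > seq)
acc = acc * length
emit(seq)
acc = acc + length
xs = (xs + acc) * (seq != xs)
record(7)
acc = acc - acc // acc
acc = seq
length = seq % acc + 1
xs = xs % seq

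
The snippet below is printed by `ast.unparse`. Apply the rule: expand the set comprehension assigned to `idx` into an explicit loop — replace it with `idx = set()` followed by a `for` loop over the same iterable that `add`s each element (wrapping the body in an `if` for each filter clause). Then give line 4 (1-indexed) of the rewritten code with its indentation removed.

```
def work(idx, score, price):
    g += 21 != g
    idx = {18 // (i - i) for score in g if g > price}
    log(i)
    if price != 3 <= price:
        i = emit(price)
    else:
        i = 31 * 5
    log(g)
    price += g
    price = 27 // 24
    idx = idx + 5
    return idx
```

for score in g:

Transformed code:
def work(idx, score, price):
    g += 21 != g
    idx = set()
    for score in g:
        if g > price:
            idx.add(18 // (i - i))
    log(i)
    if price != 3 <= price:
        i = emit(price)
    else:
        i = 31 * 5
    log(g)
    price += g
    price = 27 // 24
    idx = idx + 5
    return idx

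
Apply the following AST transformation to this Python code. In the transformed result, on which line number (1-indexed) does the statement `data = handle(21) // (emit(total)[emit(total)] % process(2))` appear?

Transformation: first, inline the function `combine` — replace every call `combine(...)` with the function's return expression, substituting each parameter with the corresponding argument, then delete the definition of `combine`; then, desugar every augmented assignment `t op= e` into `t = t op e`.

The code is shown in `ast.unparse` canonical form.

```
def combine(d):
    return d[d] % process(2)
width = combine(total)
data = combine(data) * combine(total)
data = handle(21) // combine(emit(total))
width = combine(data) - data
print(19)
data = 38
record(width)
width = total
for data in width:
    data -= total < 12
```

3

Transformed code:
width = total[total] % process(2)
data = data[data] % process(2) * (total[total] % process(2))
data = handle(21) // (emit(total)[emit(total)] % process(2))
width = data[data] % process(2) - data
print(19)
data = 38
record(width)
width = total
for data in width:
    data = data - (total < 12)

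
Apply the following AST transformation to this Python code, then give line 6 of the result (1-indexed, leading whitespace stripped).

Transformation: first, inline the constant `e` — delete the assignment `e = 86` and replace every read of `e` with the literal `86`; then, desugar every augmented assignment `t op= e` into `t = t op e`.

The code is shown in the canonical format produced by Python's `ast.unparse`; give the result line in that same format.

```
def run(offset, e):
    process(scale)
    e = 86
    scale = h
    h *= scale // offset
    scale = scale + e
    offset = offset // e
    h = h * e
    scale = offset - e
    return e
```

offset = offset // 86

Transformed code:
def run(offset, e):
    process(scale)
    scale = h
    h = h * (scale // offset)
    scale = scale + 86
    offset = offset // 86
    h = h * 86
    scale = offset - 86
    return 86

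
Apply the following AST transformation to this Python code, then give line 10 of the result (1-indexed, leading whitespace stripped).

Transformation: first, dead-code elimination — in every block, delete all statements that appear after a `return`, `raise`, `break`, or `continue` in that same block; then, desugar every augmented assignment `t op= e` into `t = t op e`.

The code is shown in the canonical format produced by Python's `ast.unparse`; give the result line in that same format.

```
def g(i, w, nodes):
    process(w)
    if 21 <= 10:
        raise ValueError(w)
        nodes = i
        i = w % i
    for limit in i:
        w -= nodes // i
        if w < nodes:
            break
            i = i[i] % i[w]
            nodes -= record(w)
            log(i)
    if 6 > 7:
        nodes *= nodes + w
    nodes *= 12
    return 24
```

Transformed code:
def g(i, w, nodes):
    process(w)
    if 21 <= 10:
        raise ValueError(w)
    for limit in i:
        w = w - nodes // i
        if w < nodes:
            break
    if 6 > 7:
        nodes = nodes * (nodes + w)
    nodes = nodes * 12
    return 24

nodes = nodes * (nodes + w)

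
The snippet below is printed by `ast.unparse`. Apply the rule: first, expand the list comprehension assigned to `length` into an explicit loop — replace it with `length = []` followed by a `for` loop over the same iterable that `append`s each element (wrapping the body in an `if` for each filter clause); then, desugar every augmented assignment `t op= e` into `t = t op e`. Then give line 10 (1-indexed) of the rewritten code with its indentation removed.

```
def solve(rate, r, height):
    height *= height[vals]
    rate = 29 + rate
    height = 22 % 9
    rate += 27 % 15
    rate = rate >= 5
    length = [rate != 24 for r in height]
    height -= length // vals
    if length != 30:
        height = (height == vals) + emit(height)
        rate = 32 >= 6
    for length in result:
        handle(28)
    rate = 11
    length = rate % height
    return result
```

Transformed code:
def solve(rate, r, height):
    height = height * height[vals]
    rate = 29 + rate
    height = 22 % 9
    rate = rate + 27 % 15
    rate = rate >= 5
    length = []
    for r in height:
        length.append(rate != 24)
    height = height - length // vals
    if length != 30:
        height = (height == vals) + emit(height)
        rate = 32 >= 6
    for length in result:
        handle(28)
    rate = 11
    length = rate % height
    return result

height = height - length // vals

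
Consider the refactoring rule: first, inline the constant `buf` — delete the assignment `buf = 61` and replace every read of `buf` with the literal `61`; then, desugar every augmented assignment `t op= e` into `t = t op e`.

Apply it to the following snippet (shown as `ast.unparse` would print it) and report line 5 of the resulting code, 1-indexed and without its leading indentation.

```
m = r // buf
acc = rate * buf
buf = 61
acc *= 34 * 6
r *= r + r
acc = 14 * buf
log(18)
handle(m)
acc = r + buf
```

Transformed code:
m = r // 61
acc = rate * 61
acc = acc * (34 * 6)
r = r * (r + r)
acc = 14 * 61
log(18)
handle(m)
acc = r + 61

acc = 14 * 61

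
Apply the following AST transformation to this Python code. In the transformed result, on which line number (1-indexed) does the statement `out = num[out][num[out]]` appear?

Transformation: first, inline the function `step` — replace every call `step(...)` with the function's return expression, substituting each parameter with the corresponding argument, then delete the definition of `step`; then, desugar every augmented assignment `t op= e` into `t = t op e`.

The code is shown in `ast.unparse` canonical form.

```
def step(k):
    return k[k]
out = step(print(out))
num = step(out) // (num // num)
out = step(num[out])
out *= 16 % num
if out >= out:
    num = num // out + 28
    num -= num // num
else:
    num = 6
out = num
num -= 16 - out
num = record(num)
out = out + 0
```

Transformed code:
out = print(out)[print(out)]
num = out[out] // (num // num)
out = num[out][num[out]]
out = out * (16 % num)
if out >= out:
    num = num // out + 28
    num = num - num // num
else:
    num = 6
out = num
num = num - (16 - out)
num = record(num)
out = out + 0

3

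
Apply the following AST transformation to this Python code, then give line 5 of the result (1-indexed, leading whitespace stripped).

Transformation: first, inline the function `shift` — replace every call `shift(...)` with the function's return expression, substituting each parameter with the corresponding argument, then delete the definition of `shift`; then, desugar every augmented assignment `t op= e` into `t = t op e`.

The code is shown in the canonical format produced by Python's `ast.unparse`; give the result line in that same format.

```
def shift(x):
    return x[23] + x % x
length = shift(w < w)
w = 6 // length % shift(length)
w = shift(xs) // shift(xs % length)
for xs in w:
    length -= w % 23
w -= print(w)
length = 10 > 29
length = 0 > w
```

length = length - w % 23

Transformed code:
length = (w < w)[23] + (w < w) % (w < w)
w = 6 // length % (length[23] + length % length)
w = (xs[23] + xs % xs) // ((xs % length)[23] + xs % length % (xs % length))
for xs in w:
    length = length - w % 23
w = w - print(w)
length = 10 > 29
length = 0 > w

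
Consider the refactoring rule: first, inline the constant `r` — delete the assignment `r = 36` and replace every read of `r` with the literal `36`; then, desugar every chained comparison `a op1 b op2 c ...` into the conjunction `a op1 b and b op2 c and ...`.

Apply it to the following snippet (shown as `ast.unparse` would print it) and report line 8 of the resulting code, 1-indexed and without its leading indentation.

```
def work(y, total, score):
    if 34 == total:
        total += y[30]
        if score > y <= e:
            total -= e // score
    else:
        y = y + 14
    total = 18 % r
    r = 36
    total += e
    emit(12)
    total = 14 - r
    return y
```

total = 18 % 36

Transformed code:
def work(y, total, score):
    if 34 == total:
        total += y[30]
        if score > y and y <= e:
            total -= e // score
    else:
        y = y + 14
    total = 18 % 36
    total += e
    emit(12)
    total = 14 - 36
    return y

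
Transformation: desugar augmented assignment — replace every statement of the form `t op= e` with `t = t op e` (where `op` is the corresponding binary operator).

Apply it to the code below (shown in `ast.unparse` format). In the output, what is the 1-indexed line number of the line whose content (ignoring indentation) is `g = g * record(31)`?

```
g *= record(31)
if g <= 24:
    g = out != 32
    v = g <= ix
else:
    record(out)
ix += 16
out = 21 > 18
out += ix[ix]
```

1

Transformed code:
g = g * record(31)
if g <= 24:
    g = out != 32
    v = g <= ix
else:
    record(out)
ix = ix + 16
out = 21 > 18
out = out + ix[ix]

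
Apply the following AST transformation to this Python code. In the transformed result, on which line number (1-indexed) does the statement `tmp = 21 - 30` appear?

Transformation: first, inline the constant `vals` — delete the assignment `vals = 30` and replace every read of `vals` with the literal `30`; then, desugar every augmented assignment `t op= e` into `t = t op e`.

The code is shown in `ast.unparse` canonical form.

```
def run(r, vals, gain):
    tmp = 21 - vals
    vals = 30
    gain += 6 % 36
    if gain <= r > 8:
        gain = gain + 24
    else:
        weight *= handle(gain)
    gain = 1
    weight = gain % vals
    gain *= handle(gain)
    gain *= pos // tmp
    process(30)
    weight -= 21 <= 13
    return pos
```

Transformed code:
def run(r, vals, gain):
    tmp = 21 - 30
    gain = gain + 6 % 36
    if gain <= r > 8:
        gain = gain + 24
    else:
        weight = weight * handle(gain)
    gain = 1
    weight = gain % 30
    gain = gain * handle(gain)
    gain = gain * (pos // tmp)
    process(30)
    weight = weight - (21 <= 13)
    return pos

2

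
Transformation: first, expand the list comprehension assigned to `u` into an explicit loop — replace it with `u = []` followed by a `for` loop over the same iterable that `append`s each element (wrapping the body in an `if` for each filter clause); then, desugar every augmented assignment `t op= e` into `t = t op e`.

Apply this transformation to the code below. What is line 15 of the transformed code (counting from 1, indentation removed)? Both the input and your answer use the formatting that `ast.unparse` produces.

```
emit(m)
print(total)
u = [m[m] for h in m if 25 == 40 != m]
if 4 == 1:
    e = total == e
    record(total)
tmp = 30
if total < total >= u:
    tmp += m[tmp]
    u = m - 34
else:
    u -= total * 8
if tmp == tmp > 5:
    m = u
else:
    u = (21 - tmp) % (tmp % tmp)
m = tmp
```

Transformed code:
emit(m)
print(total)
u = []
for h in m:
    if 25 == 40 != m:
        u.append(m[m])
if 4 == 1:
    e = total == e
    record(total)
tmp = 30
if total < total >= u:
    tmp = tmp + m[tmp]
    u = m - 34
else:
    u = u - total * 8
if tmp == tmp > 5:
    m = u
else:
    u = (21 - tmp) % (tmp % tmp)
m = tmp

u = u - total * 8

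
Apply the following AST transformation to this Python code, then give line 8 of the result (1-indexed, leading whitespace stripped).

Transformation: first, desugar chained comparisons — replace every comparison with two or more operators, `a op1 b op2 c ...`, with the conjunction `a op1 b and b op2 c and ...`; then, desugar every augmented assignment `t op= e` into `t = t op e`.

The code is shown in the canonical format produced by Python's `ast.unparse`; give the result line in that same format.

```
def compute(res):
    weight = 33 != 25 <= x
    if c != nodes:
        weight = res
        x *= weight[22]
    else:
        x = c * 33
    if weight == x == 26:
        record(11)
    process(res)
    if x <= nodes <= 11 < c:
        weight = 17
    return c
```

if weight == x and x == 26:

Transformed code:
def compute(res):
    weight = 33 != 25 and 25 <= x
    if c != nodes:
        weight = res
        x = x * weight[22]
    else:
        x = c * 33
    if weight == x and x == 26:
        record(11)
    process(res)
    if x <= nodes and nodes <= 11 and (11 < c):
        weight = 17
    return c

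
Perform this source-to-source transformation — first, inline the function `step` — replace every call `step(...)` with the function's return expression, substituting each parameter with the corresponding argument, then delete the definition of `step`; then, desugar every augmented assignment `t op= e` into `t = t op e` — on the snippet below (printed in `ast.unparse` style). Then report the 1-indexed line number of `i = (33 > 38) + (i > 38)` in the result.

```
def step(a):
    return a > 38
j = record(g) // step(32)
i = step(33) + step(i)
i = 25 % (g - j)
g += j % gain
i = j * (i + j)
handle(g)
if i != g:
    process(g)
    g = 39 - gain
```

Transformed code:
j = record(g) // (32 > 38)
i = (33 > 38) + (i > 38)
i = 25 % (g - j)
g = g + j % gain
i = j * (i + j)
handle(g)
if i != g:
    process(g)
    g = 39 - gain

2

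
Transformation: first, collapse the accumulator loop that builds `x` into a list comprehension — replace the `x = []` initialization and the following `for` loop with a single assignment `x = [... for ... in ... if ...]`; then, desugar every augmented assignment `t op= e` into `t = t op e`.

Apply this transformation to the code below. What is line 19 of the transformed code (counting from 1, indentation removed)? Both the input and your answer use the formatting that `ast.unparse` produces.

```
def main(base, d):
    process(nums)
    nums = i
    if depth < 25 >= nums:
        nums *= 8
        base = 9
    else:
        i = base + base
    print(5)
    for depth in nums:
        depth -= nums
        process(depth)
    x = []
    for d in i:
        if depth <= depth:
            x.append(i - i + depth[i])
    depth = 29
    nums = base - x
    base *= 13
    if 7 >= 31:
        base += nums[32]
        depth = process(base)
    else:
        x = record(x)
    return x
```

Transformed code:
def main(base, d):
    process(nums)
    nums = i
    if depth < 25 >= nums:
        nums = nums * 8
        base = 9
    else:
        i = base + base
    print(5)
    for depth in nums:
        depth = depth - nums
        process(depth)
    x = [i - i + depth[i] for d in i if depth <= depth]
    depth = 29
    nums = base - x
    base = base * 13
    if 7 >= 31:
        base = base + nums[32]
        depth = process(base)
    else:
        x = record(x)
    return x

depth = process(base)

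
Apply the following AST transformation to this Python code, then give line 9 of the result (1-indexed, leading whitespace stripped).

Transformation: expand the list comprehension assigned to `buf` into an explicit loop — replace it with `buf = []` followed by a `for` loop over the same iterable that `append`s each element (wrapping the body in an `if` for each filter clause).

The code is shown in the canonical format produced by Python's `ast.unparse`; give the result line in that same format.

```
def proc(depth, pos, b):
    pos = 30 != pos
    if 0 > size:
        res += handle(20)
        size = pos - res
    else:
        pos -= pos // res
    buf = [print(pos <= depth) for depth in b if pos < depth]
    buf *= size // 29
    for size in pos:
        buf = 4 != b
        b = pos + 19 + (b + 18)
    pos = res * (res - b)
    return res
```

Transformed code:
def proc(depth, pos, b):
    pos = 30 != pos
    if 0 > size:
        res += handle(20)
        size = pos - res
    else:
        pos -= pos // res
    buf = []
    for depth in b:
        if pos < depth:
            buf.append(print(pos <= depth))
    buf *= size // 29
    for size in pos:
        buf = 4 != b
        b = pos + 19 + (b + 18)
    pos = res * (res - b)
    return res

for depth in b:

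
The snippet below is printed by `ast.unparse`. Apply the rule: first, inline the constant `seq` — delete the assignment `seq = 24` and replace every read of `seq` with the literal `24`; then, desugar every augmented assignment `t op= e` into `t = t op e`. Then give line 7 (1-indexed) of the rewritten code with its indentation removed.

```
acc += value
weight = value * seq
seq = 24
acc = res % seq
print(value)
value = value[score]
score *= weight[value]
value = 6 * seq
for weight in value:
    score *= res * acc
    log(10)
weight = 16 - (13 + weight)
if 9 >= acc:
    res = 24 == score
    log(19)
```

value = 6 * 24

Transformed code:
acc = acc + value
weight = value * 24
acc = res % 24
print(value)
value = value[score]
score = score * weight[value]
value = 6 * 24
for weight in value:
    score = score * (res * acc)
    log(10)
weight = 16 - (13 + weight)
if 9 >= acc:
    res = 24 == score
    log(19)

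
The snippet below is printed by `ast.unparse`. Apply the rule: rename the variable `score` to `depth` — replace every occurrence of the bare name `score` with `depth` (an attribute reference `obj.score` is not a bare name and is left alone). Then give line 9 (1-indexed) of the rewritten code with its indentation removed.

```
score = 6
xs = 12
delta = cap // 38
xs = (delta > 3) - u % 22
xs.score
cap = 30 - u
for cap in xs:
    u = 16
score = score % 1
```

depth = depth % 1

Transformed code:
depth = 6
xs = 12
delta = cap // 38
xs = (delta > 3) - u % 22
xs.score
cap = 30 - u
for cap in xs:
    u = 16
depth = depth % 1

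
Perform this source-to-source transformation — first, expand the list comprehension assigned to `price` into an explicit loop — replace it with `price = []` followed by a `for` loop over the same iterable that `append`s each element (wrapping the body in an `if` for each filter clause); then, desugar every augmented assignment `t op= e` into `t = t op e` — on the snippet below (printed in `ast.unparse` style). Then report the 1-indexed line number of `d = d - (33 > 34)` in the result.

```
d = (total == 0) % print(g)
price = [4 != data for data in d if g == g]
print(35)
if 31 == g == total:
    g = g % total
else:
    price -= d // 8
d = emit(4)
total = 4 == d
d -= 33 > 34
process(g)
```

Transformed code:
d = (total == 0) % print(g)
price = []
for data in d:
    if g == g:
        price.append(4 != data)
print(35)
if 31 == g == total:
    g = g % total
else:
    price = price - d // 8
d = emit(4)
total = 4 == d
d = d - (33 > 34)
process(g)

13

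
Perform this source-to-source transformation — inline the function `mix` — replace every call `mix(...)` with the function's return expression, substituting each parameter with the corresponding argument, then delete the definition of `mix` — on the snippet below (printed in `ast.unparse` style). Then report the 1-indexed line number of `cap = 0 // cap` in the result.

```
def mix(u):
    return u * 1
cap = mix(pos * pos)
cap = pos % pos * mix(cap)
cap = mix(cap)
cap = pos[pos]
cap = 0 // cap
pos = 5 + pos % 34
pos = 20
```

5

Transformed code:
cap = pos * pos * 1
cap = pos % pos * (cap * 1)
cap = cap * 1
cap = pos[pos]
cap = 0 // cap
pos = 5 + pos % 34
pos = 20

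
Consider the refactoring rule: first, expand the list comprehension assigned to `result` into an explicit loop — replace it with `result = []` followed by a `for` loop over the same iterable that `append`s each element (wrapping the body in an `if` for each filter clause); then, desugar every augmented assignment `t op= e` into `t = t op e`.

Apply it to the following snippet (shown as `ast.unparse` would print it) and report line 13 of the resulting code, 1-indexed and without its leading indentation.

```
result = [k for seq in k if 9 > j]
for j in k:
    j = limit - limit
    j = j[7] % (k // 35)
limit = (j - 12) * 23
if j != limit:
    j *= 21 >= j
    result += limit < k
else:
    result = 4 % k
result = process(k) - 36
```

result = 4 % k

Transformed code:
result = []
for seq in k:
    if 9 > j:
        result.append(k)
for j in k:
    j = limit - limit
    j = j[7] % (k // 35)
limit = (j - 12) * 23
if j != limit:
    j = j * (21 >= j)
    result = result + (limit < k)
else:
    result = 4 % k
result = process(k) - 36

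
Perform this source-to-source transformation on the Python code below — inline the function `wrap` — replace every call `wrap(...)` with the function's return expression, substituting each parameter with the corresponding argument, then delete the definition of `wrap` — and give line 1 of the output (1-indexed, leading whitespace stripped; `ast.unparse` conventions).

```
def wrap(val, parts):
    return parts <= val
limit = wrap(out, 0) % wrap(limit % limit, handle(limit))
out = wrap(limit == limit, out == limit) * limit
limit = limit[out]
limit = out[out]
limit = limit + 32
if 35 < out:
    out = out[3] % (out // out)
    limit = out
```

limit = (0 <= out) % (handle(limit) <= limit % limit)

Transformed code:
limit = (0 <= out) % (handle(limit) <= limit % limit)
out = ((out == limit) <= (limit == limit)) * limit
limit = limit[out]
limit = out[out]
limit = limit + 32
if 35 < out:
    out = out[3] % (out // out)
    limit = out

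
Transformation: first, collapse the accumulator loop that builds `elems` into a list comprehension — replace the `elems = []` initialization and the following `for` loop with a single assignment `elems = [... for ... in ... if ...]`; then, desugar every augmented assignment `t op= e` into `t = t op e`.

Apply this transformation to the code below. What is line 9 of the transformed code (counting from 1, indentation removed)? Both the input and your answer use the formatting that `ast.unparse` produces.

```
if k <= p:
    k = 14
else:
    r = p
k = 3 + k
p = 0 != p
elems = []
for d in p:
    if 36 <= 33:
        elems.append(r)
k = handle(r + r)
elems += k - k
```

Transformed code:
if k <= p:
    k = 14
else:
    r = p
k = 3 + k
p = 0 != p
elems = [r for d in p if 36 <= 33]
k = handle(r + r)
elems = elems + (k - k)

elems = elems + (k - k)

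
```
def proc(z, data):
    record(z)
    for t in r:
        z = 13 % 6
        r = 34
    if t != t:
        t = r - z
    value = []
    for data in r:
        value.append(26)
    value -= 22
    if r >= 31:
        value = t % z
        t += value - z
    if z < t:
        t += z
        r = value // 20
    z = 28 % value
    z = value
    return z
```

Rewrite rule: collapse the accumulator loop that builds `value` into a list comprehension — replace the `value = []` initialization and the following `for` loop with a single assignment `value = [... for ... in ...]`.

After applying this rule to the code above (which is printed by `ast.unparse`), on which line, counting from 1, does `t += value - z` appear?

Transformed code:
def proc(z, data):
    record(z)
    for t in r:
        z = 13 % 6
        r = 34
    if t != t:
        t = r - z
    value = [26 for data in r]
    value -= 22
    if r >= 31:
        value = t % z
        t += value - z
    if z < t:
        t += z
        r = value // 20
    z = 28 % value
    z = value
    return z

12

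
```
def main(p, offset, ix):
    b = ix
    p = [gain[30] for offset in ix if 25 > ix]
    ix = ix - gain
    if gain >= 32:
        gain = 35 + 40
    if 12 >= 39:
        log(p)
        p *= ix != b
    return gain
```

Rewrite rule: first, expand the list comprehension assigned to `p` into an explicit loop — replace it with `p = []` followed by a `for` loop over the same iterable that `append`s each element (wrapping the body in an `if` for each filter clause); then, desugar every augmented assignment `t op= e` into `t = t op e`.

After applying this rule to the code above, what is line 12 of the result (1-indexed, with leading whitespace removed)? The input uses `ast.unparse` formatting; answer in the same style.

Transformed code:
def main(p, offset, ix):
    b = ix
    p = []
    for offset in ix:
        if 25 > ix:
            p.append(gain[30])
    ix = ix - gain
    if gain >= 32:
        gain = 35 + 40
    if 12 >= 39:
        log(p)
        p = p * (ix != b)
    return gain

p = p * (ix != b)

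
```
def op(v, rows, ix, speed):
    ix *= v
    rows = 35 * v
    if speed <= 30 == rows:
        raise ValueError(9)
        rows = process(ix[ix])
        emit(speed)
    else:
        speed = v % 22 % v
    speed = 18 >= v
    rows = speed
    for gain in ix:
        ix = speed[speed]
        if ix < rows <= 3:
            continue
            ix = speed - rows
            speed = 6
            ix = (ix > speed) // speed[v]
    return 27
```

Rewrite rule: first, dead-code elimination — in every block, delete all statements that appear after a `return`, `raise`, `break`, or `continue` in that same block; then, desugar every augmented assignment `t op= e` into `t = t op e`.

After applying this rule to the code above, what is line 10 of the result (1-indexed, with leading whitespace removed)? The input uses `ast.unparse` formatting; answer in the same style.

Transformed code:
def op(v, rows, ix, speed):
    ix = ix * v
    rows = 35 * v
    if speed <= 30 == rows:
        raise ValueError(9)
    else:
        speed = v % 22 % v
    speed = 18 >= v
    rows = speed
    for gain in ix:
        ix = speed[speed]
        if ix < rows <= 3:
            continue
    return 27

for gain in ix:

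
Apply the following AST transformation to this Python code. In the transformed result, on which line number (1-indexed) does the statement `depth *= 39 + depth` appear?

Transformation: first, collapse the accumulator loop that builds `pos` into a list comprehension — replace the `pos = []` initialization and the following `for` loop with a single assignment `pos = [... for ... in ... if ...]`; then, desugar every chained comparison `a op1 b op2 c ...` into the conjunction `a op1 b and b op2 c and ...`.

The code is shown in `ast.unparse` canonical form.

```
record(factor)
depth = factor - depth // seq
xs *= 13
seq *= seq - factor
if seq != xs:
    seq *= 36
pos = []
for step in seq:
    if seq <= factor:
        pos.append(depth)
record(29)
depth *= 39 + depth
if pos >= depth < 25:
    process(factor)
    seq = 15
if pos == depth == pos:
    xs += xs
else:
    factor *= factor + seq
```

Transformed code:
record(factor)
depth = factor - depth // seq
xs *= 13
seq *= seq - factor
if seq != xs:
    seq *= 36
pos = [depth for step in seq if seq <= factor]
record(29)
depth *= 39 + depth
if pos >= depth and depth < 25:
    process(factor)
    seq = 15
if pos == depth and depth == pos:
    xs += xs
else:
    factor *= factor + seq

9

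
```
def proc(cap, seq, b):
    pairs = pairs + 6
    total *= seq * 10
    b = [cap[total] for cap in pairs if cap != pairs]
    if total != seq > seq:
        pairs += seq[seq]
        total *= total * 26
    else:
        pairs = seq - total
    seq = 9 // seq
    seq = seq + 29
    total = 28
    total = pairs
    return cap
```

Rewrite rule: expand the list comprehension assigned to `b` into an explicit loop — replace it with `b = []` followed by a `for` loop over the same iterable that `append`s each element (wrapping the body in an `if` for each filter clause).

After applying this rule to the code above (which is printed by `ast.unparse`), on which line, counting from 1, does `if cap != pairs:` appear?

Transformed code:
def proc(cap, seq, b):
    pairs = pairs + 6
    total *= seq * 10
    b = []
    for cap in pairs:
        if cap != pairs:
            b.append(cap[total])
    if total != seq > seq:
        pairs += seq[seq]
        total *= total * 26
    else:
        pairs = seq - total
    seq = 9 // seq
    seq = seq + 29
    total = 28
    total = pairs
    return cap

6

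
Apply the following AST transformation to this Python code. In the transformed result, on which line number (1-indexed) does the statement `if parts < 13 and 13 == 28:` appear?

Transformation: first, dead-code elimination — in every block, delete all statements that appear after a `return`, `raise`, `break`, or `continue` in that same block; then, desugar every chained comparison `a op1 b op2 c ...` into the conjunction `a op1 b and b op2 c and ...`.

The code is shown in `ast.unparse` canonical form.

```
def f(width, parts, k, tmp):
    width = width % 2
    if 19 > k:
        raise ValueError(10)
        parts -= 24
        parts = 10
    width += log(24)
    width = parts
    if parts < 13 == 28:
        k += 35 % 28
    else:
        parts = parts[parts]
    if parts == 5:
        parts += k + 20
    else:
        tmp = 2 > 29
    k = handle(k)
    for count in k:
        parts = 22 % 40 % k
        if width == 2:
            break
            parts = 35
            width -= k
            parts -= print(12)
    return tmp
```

7

Transformed code:
def f(width, parts, k, tmp):
    width = width % 2
    if 19 > k:
        raise ValueError(10)
    width += log(24)
    width = parts
    if parts < 13 and 13 == 28:
        k += 35 % 28
    else:
        parts = parts[parts]
    if parts == 5:
        parts += k + 20
    else:
        tmp = 2 > 29
    k = handle(k)
    for count in k:
        parts = 22 % 40 % k
        if width == 2:
            break
    return tmp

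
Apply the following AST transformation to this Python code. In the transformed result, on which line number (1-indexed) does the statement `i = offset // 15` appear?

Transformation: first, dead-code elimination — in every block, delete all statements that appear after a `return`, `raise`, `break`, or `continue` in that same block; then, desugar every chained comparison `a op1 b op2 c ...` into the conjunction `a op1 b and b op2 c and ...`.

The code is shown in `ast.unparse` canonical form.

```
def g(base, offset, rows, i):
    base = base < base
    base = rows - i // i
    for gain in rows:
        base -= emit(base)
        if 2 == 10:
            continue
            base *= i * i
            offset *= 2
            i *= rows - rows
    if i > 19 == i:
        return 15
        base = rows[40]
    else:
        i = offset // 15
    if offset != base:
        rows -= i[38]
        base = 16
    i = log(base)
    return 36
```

11

Transformed code:
def g(base, offset, rows, i):
    base = base < base
    base = rows - i // i
    for gain in rows:
        base -= emit(base)
        if 2 == 10:
            continue
    if i > 19 and 19 == i:
        return 15
    else:
        i = offset // 15
    if offset != base:
        rows -= i[38]
        base = 16
    i = log(base)
    return 36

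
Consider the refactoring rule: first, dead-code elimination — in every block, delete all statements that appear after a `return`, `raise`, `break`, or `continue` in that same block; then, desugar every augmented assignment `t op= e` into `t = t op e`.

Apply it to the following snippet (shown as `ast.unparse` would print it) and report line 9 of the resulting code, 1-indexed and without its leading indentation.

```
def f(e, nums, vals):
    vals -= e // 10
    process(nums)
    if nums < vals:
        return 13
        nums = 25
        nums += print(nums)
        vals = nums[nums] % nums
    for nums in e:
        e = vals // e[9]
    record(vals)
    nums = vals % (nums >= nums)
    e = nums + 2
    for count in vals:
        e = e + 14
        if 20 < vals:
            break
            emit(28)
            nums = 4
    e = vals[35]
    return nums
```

nums = vals % (nums >= nums)

Transformed code:
def f(e, nums, vals):
    vals = vals - e // 10
    process(nums)
    if nums < vals:
        return 13
    for nums in e:
        e = vals // e[9]
    record(vals)
    nums = vals % (nums >= nums)
    e = nums + 2
    for count in vals:
        e = e + 14
        if 20 < vals:
            break
    e = vals[35]
    return nums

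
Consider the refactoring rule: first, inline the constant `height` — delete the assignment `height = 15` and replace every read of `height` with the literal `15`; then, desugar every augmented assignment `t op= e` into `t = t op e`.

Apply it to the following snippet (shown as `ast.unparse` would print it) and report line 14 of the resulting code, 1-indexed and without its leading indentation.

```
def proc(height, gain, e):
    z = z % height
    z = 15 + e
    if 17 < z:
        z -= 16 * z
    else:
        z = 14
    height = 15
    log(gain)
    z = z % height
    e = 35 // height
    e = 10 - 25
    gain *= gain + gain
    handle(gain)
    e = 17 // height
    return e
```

Transformed code:
def proc(height, gain, e):
    z = z % 15
    z = 15 + e
    if 17 < z:
        z = z - 16 * z
    else:
        z = 14
    log(gain)
    z = z % 15
    e = 35 // 15
    e = 10 - 25
    gain = gain * (gain + gain)
    handle(gain)
    e = 17 // 15
    return e

e = 17 // 15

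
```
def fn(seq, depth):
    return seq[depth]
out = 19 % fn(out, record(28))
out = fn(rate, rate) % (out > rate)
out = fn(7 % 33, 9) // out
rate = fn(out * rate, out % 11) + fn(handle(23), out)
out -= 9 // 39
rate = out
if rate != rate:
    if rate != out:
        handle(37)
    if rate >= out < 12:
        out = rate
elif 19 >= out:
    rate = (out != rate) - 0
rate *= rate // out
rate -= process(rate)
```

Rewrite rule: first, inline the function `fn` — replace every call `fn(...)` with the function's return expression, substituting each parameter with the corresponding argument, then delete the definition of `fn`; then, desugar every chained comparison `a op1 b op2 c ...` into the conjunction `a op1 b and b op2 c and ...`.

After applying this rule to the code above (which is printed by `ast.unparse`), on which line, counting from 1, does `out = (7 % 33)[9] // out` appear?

Transformed code:
out = 19 % out[record(28)]
out = rate[rate] % (out > rate)
out = (7 % 33)[9] // out
rate = (out * rate)[out % 11] + handle(23)[out]
out -= 9 // 39
rate = out
if rate != rate:
    if rate != out:
        handle(37)
    if rate >= out and out < 12:
        out = rate
elif 19 >= out:
    rate = (out != rate) - 0
rate *= rate // out
rate -= process(rate)

3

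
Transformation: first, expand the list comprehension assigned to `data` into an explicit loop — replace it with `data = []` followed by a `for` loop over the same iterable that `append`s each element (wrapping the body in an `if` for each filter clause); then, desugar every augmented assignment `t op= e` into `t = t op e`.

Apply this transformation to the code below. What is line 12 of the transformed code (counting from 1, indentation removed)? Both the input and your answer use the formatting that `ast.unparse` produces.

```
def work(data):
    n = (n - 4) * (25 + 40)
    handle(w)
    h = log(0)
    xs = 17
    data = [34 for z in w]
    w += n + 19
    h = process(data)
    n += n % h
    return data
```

return data

Transformed code:
def work(data):
    n = (n - 4) * (25 + 40)
    handle(w)
    h = log(0)
    xs = 17
    data = []
    for z in w:
        data.append(34)
    w = w + (n + 19)
    h = process(data)
    n = n + n % h
    return data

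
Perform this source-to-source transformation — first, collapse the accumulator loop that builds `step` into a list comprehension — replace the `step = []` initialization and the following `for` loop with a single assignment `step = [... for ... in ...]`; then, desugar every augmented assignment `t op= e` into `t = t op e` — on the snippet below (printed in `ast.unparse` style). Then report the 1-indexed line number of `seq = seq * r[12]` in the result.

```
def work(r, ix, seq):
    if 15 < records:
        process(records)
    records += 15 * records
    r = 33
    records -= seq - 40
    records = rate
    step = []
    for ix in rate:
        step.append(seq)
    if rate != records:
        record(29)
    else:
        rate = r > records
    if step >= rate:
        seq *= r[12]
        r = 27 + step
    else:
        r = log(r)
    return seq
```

Transformed code:
def work(r, ix, seq):
    if 15 < records:
        process(records)
    records = records + 15 * records
    r = 33
    records = records - (seq - 40)
    records = rate
    step = [seq for ix in rate]
    if rate != records:
        record(29)
    else:
        rate = r > records
    if step >= rate:
        seq = seq * r[12]
        r = 27 + step
    else:
        r = log(r)
    return seq

14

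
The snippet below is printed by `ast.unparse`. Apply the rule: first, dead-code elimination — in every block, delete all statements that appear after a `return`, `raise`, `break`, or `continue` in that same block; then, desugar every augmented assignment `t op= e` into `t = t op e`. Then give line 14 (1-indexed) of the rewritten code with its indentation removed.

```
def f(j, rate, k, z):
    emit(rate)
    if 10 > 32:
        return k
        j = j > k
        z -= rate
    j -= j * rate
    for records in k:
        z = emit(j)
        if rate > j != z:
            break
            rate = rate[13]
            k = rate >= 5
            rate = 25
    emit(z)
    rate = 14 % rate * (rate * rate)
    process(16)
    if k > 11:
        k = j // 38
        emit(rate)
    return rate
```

k = j // 38

Transformed code:
def f(j, rate, k, z):
    emit(rate)
    if 10 > 32:
        return k
    j = j - j * rate
    for records in k:
        z = emit(j)
        if rate > j != z:
            break
    emit(z)
    rate = 14 % rate * (rate * rate)
    process(16)
    if k > 11:
        k = j // 38
        emit(rate)
    return rate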